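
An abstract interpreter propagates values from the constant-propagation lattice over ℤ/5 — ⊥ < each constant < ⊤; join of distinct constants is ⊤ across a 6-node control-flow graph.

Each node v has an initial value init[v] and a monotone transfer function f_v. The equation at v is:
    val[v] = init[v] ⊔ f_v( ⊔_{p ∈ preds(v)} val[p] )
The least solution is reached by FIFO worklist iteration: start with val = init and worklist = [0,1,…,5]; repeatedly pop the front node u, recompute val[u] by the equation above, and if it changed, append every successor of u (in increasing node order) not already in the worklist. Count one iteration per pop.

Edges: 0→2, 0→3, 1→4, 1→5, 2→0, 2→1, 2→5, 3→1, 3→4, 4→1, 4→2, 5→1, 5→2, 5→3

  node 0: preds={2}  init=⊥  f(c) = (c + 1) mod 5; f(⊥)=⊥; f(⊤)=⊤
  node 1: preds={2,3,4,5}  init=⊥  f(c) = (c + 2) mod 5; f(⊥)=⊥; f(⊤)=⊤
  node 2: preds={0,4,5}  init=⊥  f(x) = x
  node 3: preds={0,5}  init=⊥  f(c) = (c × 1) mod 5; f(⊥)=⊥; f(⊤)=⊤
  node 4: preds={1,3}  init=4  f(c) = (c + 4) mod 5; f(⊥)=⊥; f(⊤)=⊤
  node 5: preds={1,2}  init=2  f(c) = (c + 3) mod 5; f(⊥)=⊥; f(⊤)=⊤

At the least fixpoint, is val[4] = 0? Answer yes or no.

no

Worklist (12 pops):
  #1 pop 0: in=⊥ → ⊥ (no change)
  #2 pop 1: in=⊤ → ⊤ (was ⊥); enqueue []
  #3 pop 2: in=⊤ → ⊤ (was ⊥); enqueue [0,1]
  #4 pop 3: in=2 → 2 (was ⊥); enqueue []
  #5 pop 4: in=⊤ → ⊤ (was 4); enqueue [2]
  #6 pop 5: in=⊤ → ⊤ (was 2); enqueue [3]
  #7 pop 0: in=⊤ → ⊤ (was ⊥); enqueue []
  #8 pop 1: in=⊤ → ⊤ (no change)
  #9 pop 2: in=⊤ → ⊤ (no change)
  #10 pop 3: in=⊤ → ⊤ (was 2); enqueue [1,4]
  #11 pop 1: in=⊤ → ⊤ (no change)
  #12 pop 4: in=⊤ → ⊤ (no change)

Fixpoint:
  val[0] = ⊤
  val[1] = ⊤
  val[2] = ⊤
  val[3] = ⊤
  val[4] = ⊤
  val[5] = ⊤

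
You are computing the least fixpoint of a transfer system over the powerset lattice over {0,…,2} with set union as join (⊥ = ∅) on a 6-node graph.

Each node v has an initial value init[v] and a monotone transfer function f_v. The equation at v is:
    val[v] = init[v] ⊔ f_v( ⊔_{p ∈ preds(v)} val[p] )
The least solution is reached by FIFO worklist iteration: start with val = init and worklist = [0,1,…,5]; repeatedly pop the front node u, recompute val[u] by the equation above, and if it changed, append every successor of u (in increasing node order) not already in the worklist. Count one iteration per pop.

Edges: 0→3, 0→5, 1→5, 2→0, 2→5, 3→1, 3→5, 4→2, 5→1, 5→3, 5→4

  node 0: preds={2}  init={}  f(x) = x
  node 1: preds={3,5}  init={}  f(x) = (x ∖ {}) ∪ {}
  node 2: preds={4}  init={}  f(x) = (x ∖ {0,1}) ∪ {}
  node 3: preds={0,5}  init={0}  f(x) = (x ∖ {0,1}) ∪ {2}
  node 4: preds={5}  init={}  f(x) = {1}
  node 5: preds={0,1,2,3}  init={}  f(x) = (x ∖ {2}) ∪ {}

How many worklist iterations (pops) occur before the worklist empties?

Iteration log — 11 steps:
  step 1. node 0  ⊔preds={}  new={}  stable
  step 2. node 1  ⊔preds={0}  new={0}  old={}  +wl: 
  step 3. node 2  ⊔preds={}  new={}  stable
  step 4. node 3  ⊔preds={}  new={0,2}  old={0}  +wl: 1
  step 5. node 4  ⊔preds={}  new={1}  old={}  +wl: 2
  step 6. node 5  ⊔preds={0,2}  new={0}  old={}  +wl: 3,4
  step 7. node 1  ⊔preds={0,2}  new={0,2}  old={0}  +wl: 5
  step 8. node 2  ⊔preds={1}  new={}  stable
  step 9. node 3  ⊔preds={0}  new={0,2}  stable
  step 10. node 4  ⊔preds={0}  new={1}  stable
  step 11. node 5  ⊔preds={0,2}  new={0}  stable

Least fixpoint reached:
  node 0: {}
  node 1: {0,2}
  node 2: {}
  node 3: {0,2}
  node 4: {1}
  node 5: {0}

11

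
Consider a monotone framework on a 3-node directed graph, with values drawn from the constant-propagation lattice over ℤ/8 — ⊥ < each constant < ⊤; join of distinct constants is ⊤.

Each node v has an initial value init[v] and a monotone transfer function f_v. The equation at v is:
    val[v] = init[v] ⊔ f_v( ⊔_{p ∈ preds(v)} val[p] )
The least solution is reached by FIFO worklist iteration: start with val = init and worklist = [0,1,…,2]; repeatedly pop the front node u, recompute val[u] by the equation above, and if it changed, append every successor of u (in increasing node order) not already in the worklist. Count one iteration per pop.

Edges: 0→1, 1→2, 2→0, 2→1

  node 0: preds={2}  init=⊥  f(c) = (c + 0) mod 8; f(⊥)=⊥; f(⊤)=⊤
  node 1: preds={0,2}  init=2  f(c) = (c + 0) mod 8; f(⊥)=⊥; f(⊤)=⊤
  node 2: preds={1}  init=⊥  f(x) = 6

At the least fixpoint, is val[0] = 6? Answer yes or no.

yes

Trace (6 dequeues):
  [1] u=0 | in ⊥ | out ⊥ | ==
  [2] u=1 | in ⊥ | out 2 | ==
  [3] u=2 | in 2 | out 6 | prev ⊥ | push {0,1}
  [4] u=0 | in 6 | out 6 | prev ⊥ | push {}
  [5] u=1 | in 6 | out ⊤ | prev 2 | push {2}
  [6] u=2 | in ⊤ | out 6 | ==

Converged values:
  [0] 6
  [1] ⊤
  [2] 6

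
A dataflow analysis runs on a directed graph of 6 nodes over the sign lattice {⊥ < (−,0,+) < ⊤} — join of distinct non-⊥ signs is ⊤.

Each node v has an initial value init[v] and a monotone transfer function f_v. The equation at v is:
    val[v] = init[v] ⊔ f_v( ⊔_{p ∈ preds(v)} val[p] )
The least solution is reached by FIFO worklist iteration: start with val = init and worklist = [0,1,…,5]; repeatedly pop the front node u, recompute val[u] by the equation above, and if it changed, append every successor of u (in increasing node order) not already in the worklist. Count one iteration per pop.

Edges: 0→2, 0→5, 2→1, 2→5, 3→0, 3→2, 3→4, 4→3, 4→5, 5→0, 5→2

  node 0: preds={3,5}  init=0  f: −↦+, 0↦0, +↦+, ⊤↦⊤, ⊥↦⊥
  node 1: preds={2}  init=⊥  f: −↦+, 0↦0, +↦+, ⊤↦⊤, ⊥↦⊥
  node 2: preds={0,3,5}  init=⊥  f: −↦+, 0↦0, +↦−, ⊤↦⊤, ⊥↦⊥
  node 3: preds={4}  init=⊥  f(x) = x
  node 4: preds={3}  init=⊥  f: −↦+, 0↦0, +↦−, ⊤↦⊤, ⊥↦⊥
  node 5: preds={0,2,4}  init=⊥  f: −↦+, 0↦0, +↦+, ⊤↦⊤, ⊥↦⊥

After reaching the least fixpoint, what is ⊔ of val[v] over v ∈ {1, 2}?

0

Worklist (9 pops):
  #1 pop 0: in=⊥ → 0 (no change)
  #2 pop 1: in=⊥ → ⊥ (no change)
  #3 pop 2: in=0 → 0 (was ⊥); enqueue [1]
  #4 pop 3: in=⊥ → ⊥ (no change)
  #5 pop 4: in=⊥ → ⊥ (no change)
  #6 pop 5: in=0 → 0 (was ⊥); enqueue [0,2]
  #7 pop 1: in=0 → 0 (was ⊥); enqueue []
  #8 pop 0: in=0 → 0 (no change)
  #9 pop 2: in=0 → 0 (no change)

Fixpoint:
  val[0] = 0
  val[1] = 0
  val[2] = 0
  val[3] = ⊥
  val[4] = ⊥
  val[5] = 0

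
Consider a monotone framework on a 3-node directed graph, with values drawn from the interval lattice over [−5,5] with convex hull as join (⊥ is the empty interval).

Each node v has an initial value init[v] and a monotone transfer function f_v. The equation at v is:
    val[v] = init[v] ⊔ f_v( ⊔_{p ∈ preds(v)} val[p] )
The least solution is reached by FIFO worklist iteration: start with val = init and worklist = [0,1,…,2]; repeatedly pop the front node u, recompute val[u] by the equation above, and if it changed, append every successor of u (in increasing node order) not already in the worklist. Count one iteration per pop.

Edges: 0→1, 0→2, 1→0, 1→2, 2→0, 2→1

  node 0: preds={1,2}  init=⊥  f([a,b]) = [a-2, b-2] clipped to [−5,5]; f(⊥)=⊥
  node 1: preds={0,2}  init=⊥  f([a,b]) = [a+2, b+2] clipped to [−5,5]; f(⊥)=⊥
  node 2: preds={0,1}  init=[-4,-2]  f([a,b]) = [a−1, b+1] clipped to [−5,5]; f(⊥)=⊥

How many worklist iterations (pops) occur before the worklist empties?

Worklist (12 pops):
  #1 pop 0: in=[-4,-2] → [-5,-4] (was ⊥); enqueue []
  #2 pop 1: in=[-5,-2] → [-3,0] (was ⊥); enqueue [0]
  #3 pop 2: in=[-5,0] → [-5,1] (was [-4,-2]); enqueue [1]
  #4 pop 0: in=[-5,1] → [-5,-1] (was [-5,-4]); enqueue [2]
  #5 pop 1: in=[-5,1] → [-3,3] (was [-3,0]); enqueue [0]
  #6 pop 2: in=[-5,3] → [-5,4] (was [-5,1]); enqueue [1]
  #7 pop 0: in=[-5,4] → [-5,2] (was [-5,-1]); enqueue [2]
  #8 pop 1: in=[-5,4] → [-3,5] (was [-3,3]); enqueue [0]
  #9 pop 2: in=[-5,5] → [-5,5] (was [-5,4]); enqueue [1]
  #10 pop 0: in=[-5,5] → [-5,3] (was [-5,2]); enqueue [2]
  #11 pop 1: in=[-5,5] → [-3,5] (no change)
  #12 pop 2: in=[-5,5] → [-5,5] (no change)

Fixpoint:
  val[0] = [-5,3]
  val[1] = [-3,5]
  val[2] = [-5,5]

12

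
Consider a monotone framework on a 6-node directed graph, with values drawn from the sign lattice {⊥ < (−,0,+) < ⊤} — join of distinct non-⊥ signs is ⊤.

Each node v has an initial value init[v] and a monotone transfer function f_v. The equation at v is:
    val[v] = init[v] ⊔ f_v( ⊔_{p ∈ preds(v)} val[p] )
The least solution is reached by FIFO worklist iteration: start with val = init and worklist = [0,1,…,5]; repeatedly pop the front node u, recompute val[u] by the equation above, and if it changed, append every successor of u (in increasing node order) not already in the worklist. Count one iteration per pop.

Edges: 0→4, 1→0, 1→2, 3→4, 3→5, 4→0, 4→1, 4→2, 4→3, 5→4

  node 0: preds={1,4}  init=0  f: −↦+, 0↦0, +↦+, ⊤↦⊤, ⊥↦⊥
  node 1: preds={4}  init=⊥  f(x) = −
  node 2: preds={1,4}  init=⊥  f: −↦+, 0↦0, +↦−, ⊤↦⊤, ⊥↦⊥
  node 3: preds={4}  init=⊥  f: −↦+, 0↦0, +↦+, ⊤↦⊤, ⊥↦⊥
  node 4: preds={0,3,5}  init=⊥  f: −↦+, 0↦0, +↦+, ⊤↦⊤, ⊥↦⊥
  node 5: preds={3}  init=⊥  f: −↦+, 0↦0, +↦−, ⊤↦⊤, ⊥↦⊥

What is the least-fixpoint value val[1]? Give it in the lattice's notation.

−

Iteration log — 19 steps:
  step 1. node 0  ⊔preds=⊥  new=0  stable
  step 2. node 1  ⊔preds=⊥  new=−  old=⊥  +wl: 0
  step 3. node 2  ⊔preds=−  new=+  old=⊥  +wl: 
  step 4. node 3  ⊔preds=⊥  new=⊥  stable
  step 5. node 4  ⊔preds=0  new=0  old=⊥  +wl: 1,2,3
  step 6. node 5  ⊔preds=⊥  new=⊥  stable
  step 7. node 0  ⊔preds=⊤  new=⊤  old=0  +wl: 4
  step 8. node 1  ⊔preds=0  new=−  stable
  step 9. node 2  ⊔preds=⊤  new=⊤  old=+  +wl: 
  step 10. node 3  ⊔preds=0  new=0  old=⊥  +wl: 5
  step 11. node 4  ⊔preds=⊤  new=⊤  old=0  +wl: 0,1,2,3
  step 12. node 5  ⊔preds=0  new=0  old=⊥  +wl: 4
  step 13. node 0  ⊔preds=⊤  new=⊤  stable
  step 14. node 1  ⊔preds=⊤  new=−  stable
  step 15. node 2  ⊔preds=⊤  new=⊤  stable
  step 16. node 3  ⊔preds=⊤  new=⊤  old=0  +wl: 5
  step 17. node 4  ⊔preds=⊤  new=⊤  stable
  step 18. node 5  ⊔preds=⊤  new=⊤  old=0  +wl: 4
  step 19. node 4  ⊔preds=⊤  new=⊤  stable

Least fixpoint reached:
  node 0: ⊤
  node 1: −
  node 2: ⊤
  node 3: ⊤
  node 4: ⊤
  node 5: ⊤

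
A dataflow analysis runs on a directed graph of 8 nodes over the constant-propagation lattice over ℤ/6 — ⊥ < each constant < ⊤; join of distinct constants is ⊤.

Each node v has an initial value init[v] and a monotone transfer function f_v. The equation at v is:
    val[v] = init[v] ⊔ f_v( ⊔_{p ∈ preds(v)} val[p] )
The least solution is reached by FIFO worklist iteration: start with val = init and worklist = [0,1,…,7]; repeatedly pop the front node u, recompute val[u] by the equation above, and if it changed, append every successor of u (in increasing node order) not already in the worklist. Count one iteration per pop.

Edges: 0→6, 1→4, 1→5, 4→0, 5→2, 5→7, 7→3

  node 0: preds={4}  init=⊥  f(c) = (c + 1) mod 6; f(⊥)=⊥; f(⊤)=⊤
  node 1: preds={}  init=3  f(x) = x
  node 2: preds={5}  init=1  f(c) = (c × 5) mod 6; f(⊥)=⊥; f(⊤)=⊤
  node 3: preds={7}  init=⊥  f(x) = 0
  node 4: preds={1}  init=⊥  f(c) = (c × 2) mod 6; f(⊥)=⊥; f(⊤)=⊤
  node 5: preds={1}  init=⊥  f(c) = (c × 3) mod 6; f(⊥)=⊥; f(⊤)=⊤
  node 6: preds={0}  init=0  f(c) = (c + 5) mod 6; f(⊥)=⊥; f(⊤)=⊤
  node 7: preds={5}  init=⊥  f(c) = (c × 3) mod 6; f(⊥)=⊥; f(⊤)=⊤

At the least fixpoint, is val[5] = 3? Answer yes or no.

Worklist (12 pops):
  #1 pop 0: in=⊥ → ⊥ (no change)
  #2 pop 1: in=⊥ → 3 (no change)
  #3 pop 2: in=⊥ → 1 (no change)
  #4 pop 3: in=⊥ → 0 (was ⊥); enqueue []
  #5 pop 4: in=3 → 0 (was ⊥); enqueue [0]
  #6 pop 5: in=3 → 3 (was ⊥); enqueue [2]
  #7 pop 6: in=⊥ → 0 (no change)
  #8 pop 7: in=3 → 3 (was ⊥); enqueue [3]
  #9 pop 0: in=0 → 1 (was ⊥); enqueue [6]
  #10 pop 2: in=3 → ⊤ (was 1); enqueue []
  #11 pop 3: in=3 → 0 (no change)
  #12 pop 6: in=1 → 0 (no change)

Fixpoint:
  val[0] = 1
  val[1] = 3
  val[2] = ⊤
  val[3] = 0
  val[4] = 0
  val[5] = 3
  val[6] = 0
  val[7] = 3

yes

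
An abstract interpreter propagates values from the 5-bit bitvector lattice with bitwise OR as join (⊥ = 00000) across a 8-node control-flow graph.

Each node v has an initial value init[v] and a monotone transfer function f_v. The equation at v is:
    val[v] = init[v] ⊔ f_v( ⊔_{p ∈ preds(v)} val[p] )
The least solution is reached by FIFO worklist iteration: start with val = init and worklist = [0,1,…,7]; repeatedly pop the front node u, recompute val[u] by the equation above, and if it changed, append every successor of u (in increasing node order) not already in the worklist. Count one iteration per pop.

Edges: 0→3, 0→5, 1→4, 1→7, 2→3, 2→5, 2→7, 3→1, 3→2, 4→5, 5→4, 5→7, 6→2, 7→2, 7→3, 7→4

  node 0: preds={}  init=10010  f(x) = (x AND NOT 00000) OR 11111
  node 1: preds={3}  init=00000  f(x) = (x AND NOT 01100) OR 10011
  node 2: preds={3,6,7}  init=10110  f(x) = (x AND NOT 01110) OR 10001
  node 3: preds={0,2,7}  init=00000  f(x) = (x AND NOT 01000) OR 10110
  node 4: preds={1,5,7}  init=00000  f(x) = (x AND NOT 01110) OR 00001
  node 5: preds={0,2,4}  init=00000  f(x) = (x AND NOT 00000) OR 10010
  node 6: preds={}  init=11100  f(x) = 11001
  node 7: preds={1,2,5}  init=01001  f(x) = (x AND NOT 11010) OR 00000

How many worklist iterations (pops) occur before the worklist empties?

12

Iteration log — 12 steps:
  step 1. node 0  ⊔preds=00000  new=11111  old=10010  +wl: 
  step 2. node 1  ⊔preds=00000  new=10011  old=00000  +wl: 
  step 3. node 2  ⊔preds=11101  new=10111  old=10110  +wl: 
  step 4. node 3  ⊔preds=11111  new=10111  old=00000  +wl: 1,2
  step 5. node 4  ⊔preds=11011  new=10001  old=00000  +wl: 
  step 6. node 5  ⊔preds=11111  new=11111  old=00000  +wl: 4
  step 7. node 6  ⊔preds=00000  new=11101  old=11100  +wl: 
  step 8. node 7  ⊔preds=11111  new=01101  old=01001  +wl: 3
  step 9. node 1  ⊔preds=10111  new=10011  stable
  step 10. node 2  ⊔preds=11111  new=10111  stable
  step 11. node 4  ⊔preds=11111  new=10001  stable
  step 12. node 3  ⊔preds=11111  new=10111  stable

Least fixpoint reached:
  node 0: 11111
  node 1: 10011
  node 2: 10111
  node 3: 10111
  node 4: 10001
  node 5: 11111
  node 6: 11101
  node 7: 01101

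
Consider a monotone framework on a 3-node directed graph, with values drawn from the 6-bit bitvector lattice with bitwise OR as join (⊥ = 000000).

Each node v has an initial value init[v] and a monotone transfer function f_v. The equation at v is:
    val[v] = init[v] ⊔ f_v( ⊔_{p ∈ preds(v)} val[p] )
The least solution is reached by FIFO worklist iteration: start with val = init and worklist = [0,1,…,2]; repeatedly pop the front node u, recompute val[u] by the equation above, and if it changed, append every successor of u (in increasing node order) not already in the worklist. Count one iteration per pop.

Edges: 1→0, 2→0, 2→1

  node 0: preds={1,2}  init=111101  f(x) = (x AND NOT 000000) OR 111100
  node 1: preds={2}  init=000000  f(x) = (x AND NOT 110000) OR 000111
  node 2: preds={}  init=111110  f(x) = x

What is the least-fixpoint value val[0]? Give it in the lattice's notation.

111111

Trace (4 dequeues):
  [1] u=0 | in 111110 | out 111111 | prev 111101 | push {}
  [2] u=1 | in 111110 | out 001111 | prev 000000 | push {0}
  [3] u=2 | in 000000 | out 111110 | ==
  [4] u=0 | in 111111 | out 111111 | ==

Converged values:
  [0] 111111
  [1] 001111
  [2] 111110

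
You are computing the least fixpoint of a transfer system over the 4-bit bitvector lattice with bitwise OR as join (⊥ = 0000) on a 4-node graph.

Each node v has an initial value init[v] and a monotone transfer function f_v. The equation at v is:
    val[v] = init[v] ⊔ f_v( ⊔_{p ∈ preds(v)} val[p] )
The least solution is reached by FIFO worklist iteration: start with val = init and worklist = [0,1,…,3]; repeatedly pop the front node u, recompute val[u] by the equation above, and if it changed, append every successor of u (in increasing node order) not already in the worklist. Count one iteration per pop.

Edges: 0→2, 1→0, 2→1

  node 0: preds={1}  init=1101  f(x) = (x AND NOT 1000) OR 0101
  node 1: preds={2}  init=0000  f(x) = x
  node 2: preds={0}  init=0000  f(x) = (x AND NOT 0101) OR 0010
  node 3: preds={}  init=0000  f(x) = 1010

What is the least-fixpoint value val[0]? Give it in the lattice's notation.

Worklist (7 pops):
  #1 pop 0: in=0000 → 1101 (no change)
  #2 pop 1: in=0000 → 0000 (no change)
  #3 pop 2: in=1101 → 1010 (was 0000); enqueue [1]
  #4 pop 3: in=0000 → 1010 (was 0000); enqueue []
  #5 pop 1: in=1010 → 1010 (was 0000); enqueue [0]
  #6 pop 0: in=1010 → 1111 (was 1101); enqueue [2]
  #7 pop 2: in=1111 → 1010 (no change)

Fixpoint:
  val[0] = 1111
  val[1] = 1010
  val[2] = 1010
  val[3] = 1010

1111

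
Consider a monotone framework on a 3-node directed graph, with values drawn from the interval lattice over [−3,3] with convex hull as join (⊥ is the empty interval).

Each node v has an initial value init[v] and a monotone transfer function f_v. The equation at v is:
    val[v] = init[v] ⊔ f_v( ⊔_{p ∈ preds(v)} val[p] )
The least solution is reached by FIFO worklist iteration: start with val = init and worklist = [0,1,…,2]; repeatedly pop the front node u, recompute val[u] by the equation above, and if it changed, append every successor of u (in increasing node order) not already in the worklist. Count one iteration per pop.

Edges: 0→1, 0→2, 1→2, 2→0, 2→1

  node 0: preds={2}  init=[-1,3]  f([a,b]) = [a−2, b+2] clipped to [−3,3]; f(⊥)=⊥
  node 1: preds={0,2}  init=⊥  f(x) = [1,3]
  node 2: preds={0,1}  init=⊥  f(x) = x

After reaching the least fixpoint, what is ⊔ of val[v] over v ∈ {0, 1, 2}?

Worklist (8 pops):
  #1 pop 0: in=⊥ → [-1,3] (no change)
  #2 pop 1: in=[-1,3] → [1,3] (was ⊥); enqueue []
  #3 pop 2: in=[-1,3] → [-1,3] (was ⊥); enqueue [0,1]
  #4 pop 0: in=[-1,3] → [-3,3] (was [-1,3]); enqueue [2]
  #5 pop 1: in=[-3,3] → [1,3] (no change)
  #6 pop 2: in=[-3,3] → [-3,3] (was [-1,3]); enqueue [0,1]
  #7 pop 0: in=[-3,3] → [-3,3] (no change)
  #8 pop 1: in=[-3,3] → [1,3] (no change)

Fixpoint:
  val[0] = [-3,3]
  val[1] = [1,3]
  val[2] = [-3,3]

[-3,3]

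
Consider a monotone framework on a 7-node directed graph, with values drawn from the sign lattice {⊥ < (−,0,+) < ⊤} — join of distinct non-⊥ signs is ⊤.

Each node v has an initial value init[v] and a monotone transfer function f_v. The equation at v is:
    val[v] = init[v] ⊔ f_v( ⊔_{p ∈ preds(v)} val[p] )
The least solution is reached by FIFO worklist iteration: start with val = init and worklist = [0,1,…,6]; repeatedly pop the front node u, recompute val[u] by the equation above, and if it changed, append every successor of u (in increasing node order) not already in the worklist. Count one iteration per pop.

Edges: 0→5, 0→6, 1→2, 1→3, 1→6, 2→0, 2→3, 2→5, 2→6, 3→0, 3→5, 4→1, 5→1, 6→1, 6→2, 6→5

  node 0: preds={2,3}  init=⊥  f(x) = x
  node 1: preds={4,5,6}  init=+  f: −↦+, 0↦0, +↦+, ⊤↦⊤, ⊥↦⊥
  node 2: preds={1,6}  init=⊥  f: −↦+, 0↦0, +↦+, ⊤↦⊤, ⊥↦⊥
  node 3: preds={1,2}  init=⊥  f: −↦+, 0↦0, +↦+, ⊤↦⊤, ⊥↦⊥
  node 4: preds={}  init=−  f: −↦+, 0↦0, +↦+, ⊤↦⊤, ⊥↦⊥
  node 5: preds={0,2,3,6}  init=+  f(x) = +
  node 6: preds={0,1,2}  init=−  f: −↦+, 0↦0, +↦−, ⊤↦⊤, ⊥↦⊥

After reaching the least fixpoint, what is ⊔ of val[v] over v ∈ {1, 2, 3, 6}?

Worklist (12 pops):
  #1 pop 0: in=⊥ → ⊥ (no change)
  #2 pop 1: in=⊤ → ⊤ (was +); enqueue []
  #3 pop 2: in=⊤ → ⊤ (was ⊥); enqueue [0]
  #4 pop 3: in=⊤ → ⊤ (was ⊥); enqueue []
  #5 pop 4: in=⊥ → − (no change)
  #6 pop 5: in=⊤ → + (no change)
  #7 pop 6: in=⊤ → ⊤ (was −); enqueue [1,2,5]
  #8 pop 0: in=⊤ → ⊤ (was ⊥); enqueue [6]
  #9 pop 1: in=⊤ → ⊤ (no change)
  #10 pop 2: in=⊤ → ⊤ (no change)
  #11 pop 5: in=⊤ → + (no change)
  #12 pop 6: in=⊤ → ⊤ (no change)

Fixpoint:
  val[0] = ⊤
  val[1] = ⊤
  val[2] = ⊤
  val[3] = ⊤
  val[4] = −
  val[5] = +
  val[6] = ⊤

⊤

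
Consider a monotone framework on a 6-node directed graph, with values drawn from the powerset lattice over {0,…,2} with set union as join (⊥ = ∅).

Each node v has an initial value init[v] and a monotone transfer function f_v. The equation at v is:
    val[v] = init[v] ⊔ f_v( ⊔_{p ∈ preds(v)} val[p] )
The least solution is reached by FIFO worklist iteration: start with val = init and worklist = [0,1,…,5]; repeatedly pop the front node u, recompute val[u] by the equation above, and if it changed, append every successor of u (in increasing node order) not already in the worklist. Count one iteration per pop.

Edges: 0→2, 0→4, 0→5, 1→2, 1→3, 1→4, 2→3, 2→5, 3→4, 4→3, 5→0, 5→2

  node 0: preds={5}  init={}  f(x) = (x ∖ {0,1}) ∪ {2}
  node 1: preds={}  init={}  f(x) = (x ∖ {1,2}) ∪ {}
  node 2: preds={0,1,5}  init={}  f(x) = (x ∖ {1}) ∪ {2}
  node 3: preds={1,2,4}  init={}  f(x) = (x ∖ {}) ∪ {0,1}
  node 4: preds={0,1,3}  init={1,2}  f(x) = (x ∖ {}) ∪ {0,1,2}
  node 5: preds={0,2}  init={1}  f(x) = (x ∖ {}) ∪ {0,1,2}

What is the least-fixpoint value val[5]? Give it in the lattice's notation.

{0,1,2}

Worklist (11 pops):
  #1 pop 0: in={1} → {2} (was {}); enqueue []
  #2 pop 1: in={} → {} (no change)
  #3 pop 2: in={1,2} → {2} (was {}); enqueue []
  #4 pop 3: in={1,2} → {0,1,2} (was {}); enqueue []
  #5 pop 4: in={0,1,2} → {0,1,2} (was {1,2}); enqueue [3]
  #6 pop 5: in={2} → {0,1,2} (was {1}); enqueue [0,2]
  #7 pop 3: in={0,1,2} → {0,1,2} (no change)
  #8 pop 0: in={0,1,2} → {2} (no change)
  #9 pop 2: in={0,1,2} → {0,2} (was {2}); enqueue [3,5]
  #10 pop 3: in={0,1,2} → {0,1,2} (no change)
  #11 pop 5: in={0,2} → {0,1,2} (no change)

Fixpoint:
  val[0] = {2}
  val[1] = {}
  val[2] = {0,2}
  val[3] = {0,1,2}
  val[4] = {0,1,2}
  val[5] = {0,1,2}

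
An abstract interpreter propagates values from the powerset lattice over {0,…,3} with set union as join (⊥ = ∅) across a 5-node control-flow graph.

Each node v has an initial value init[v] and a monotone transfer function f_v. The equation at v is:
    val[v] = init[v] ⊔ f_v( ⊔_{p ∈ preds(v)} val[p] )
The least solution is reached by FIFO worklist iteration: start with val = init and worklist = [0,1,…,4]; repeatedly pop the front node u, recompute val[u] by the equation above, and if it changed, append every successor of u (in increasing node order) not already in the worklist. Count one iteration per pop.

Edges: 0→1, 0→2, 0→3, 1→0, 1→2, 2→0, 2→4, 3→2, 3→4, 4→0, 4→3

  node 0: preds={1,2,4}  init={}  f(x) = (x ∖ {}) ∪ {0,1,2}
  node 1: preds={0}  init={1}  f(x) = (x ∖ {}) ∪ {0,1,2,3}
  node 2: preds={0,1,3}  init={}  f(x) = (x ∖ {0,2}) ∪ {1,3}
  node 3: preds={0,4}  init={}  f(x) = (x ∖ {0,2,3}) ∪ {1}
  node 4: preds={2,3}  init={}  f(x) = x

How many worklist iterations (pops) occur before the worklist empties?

9

Trace (9 dequeues):
  [1] u=0 | in {1} | out {0,1,2} | prev {} | push {}
  [2] u=1 | in {0,1,2} | out {0,1,2,3} | prev {1} | push {0}
  [3] u=2 | in {0,1,2,3} | out {1,3} | prev {} | push {}
  [4] u=3 | in {0,1,2} | out {1} | prev {} | push {2}
  [5] u=4 | in {1,3} | out {1,3} | prev {} | push {3}
  [6] u=0 | in {0,1,2,3} | out {0,1,2,3} | prev {0,1,2} | push {1}
  [7] u=2 | in {0,1,2,3} | out {1,3} | ==
  [8] u=3 | in {0,1,2,3} | out {1} | ==
  [9] u=1 | in {0,1,2,3} | out {0,1,2,3} | ==

Converged values:
  [0] {0,1,2,3}
  [1] {0,1,2,3}
  [2] {1,3}
  [3] {1}
  [4] {1,3}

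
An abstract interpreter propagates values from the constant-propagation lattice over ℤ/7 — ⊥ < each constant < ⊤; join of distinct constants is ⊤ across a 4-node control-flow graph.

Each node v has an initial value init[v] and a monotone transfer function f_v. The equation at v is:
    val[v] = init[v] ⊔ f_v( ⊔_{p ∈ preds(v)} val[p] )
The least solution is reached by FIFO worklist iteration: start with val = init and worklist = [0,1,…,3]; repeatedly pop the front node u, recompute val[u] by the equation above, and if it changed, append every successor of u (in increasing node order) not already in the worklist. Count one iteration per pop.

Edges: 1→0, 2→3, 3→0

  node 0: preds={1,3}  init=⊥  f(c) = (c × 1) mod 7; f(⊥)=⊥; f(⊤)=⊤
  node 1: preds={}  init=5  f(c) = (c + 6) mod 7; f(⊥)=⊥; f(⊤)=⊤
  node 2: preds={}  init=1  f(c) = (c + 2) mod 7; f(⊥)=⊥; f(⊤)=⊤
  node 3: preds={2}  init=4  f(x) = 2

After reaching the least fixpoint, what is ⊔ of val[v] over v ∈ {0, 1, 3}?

Trace (5 dequeues):
  [1] u=0 | in ⊤ | out ⊤ | prev ⊥ | push {}
  [2] u=1 | in ⊥ | out 5 | ==
  [3] u=2 | in ⊥ | out 1 | ==
  [4] u=3 | in 1 | out ⊤ | prev 4 | push {0}
  [5] u=0 | in ⊤ | out ⊤ | ==

Converged values:
  [0] ⊤
  [1] 5
  [2] 1
  [3] ⊤

⊤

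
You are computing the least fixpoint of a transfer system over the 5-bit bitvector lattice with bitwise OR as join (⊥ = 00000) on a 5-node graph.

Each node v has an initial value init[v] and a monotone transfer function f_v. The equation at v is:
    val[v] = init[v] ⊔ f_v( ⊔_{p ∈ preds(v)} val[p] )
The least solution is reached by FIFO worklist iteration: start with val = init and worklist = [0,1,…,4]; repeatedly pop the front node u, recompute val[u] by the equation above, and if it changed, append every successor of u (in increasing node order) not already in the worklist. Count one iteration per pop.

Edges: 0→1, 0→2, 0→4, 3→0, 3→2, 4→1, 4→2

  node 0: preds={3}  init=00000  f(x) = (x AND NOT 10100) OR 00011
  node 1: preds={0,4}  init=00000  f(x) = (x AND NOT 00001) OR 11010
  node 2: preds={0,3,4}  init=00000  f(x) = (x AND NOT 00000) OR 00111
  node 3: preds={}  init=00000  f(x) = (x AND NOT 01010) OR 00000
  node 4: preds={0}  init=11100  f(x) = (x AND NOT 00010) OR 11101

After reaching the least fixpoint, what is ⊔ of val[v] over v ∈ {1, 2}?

11111

Trace (7 dequeues):
  [1] u=0 | in 00000 | out 00011 | prev 00000 | push {}
  [2] u=1 | in 11111 | out 11110 | prev 00000 | push {}
  [3] u=2 | in 11111 | out 11111 | prev 00000 | push {}
  [4] u=3 | in 00000 | out 00000 | ==
  [5] u=4 | in 00011 | out 11101 | prev 11100 | push {1,2}
  [6] u=1 | in 11111 | out 11110 | ==
  [7] u=2 | in 11111 | out 11111 | ==

Converged values:
  [0] 00011
  [1] 11110
  [2] 11111
  [3] 00000
  [4] 11101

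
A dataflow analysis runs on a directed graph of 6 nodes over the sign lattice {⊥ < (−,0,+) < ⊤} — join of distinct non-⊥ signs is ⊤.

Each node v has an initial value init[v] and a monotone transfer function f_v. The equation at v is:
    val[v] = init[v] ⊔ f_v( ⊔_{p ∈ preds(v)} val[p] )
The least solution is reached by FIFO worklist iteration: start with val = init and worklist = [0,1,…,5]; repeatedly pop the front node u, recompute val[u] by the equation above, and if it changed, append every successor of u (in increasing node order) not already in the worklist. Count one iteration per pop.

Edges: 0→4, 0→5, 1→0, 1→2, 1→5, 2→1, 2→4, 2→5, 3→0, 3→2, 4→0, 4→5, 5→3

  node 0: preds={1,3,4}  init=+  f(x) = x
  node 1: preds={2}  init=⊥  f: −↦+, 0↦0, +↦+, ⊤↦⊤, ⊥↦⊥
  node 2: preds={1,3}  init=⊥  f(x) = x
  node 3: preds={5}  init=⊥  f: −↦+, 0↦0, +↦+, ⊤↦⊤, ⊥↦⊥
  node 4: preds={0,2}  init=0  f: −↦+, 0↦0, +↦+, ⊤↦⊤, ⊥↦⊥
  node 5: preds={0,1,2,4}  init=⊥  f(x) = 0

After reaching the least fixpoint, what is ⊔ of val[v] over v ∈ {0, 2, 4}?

⊤

Trace (15 dequeues):
  [1] u=0 | in 0 | out ⊤ | prev + | push {}
  [2] u=1 | in ⊥ | out ⊥ | ==
  [3] u=2 | in ⊥ | out ⊥ | ==
  [4] u=3 | in ⊥ | out ⊥ | ==
  [5] u=4 | in ⊤ | out ⊤ | prev 0 | push {0}
  [6] u=5 | in ⊤ | out 0 | prev ⊥ | push {3}
  [7] u=0 | in ⊤ | out ⊤ | ==
  [8] u=3 | in 0 | out 0 | prev ⊥ | push {0,2}
  [9] u=0 | in ⊤ | out ⊤ | ==
  [10] u=2 | in 0 | out 0 | prev ⊥ | push {1,4,5}
  [11] u=1 | in 0 | out 0 | prev ⊥ | push {0,2}
  [12] u=4 | in ⊤ | out ⊤ | ==
  [13] u=5 | in ⊤ | out 0 | ==
  [14] u=0 | in ⊤ | out ⊤ | ==
  [15] u=2 | in 0 | out 0 | ==

Converged values:
  [0] ⊤
  [1] 0
  [2] 0
  [3] 0
  [4] ⊤
  [5] 0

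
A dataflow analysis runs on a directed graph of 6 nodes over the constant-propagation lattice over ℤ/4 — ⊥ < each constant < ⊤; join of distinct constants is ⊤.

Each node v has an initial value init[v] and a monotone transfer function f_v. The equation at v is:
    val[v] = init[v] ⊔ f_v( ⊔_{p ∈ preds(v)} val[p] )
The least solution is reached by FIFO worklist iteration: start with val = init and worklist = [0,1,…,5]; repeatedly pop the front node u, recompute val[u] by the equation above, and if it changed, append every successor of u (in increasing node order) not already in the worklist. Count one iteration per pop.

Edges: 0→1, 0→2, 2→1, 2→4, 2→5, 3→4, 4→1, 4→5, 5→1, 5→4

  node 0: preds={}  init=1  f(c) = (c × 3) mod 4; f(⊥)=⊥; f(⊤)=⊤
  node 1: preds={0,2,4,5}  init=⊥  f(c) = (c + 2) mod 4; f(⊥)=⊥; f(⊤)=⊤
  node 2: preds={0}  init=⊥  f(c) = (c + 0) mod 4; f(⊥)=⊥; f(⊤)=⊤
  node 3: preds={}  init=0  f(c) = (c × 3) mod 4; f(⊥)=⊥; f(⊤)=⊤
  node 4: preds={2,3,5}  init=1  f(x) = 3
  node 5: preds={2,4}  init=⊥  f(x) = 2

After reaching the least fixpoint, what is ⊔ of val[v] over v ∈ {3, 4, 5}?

Trace (8 dequeues):
  [1] u=0 | in ⊥ | out 1 | ==
  [2] u=1 | in 1 | out 3 | prev ⊥ | push {}
  [3] u=2 | in 1 | out 1 | prev ⊥ | push {1}
  [4] u=3 | in ⊥ | out 0 | ==
  [5] u=4 | in ⊤ | out ⊤ | prev 1 | push {}
  [6] u=5 | in ⊤ | out 2 | prev ⊥ | push {4}
  [7] u=1 | in ⊤ | out ⊤ | prev 3 | push {}
  [8] u=4 | in ⊤ | out ⊤ | ==

Converged values:
  [0] 1
  [1] ⊤
  [2] 1
  [3] 0
  [4] ⊤
  [5] 2

⊤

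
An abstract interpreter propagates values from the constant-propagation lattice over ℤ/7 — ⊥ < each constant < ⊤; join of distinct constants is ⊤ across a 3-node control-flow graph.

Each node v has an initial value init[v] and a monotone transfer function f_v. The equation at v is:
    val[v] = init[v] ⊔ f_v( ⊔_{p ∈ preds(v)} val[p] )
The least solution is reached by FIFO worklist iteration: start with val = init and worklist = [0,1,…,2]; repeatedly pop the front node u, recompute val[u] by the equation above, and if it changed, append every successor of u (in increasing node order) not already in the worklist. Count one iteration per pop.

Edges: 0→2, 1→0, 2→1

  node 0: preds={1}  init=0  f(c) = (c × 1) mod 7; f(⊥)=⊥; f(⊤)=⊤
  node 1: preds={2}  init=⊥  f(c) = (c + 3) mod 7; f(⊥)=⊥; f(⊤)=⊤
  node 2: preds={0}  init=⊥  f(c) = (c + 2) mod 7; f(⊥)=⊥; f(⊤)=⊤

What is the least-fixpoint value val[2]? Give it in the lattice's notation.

Worklist (8 pops):
  #1 pop 0: in=⊥ → 0 (no change)
  #2 pop 1: in=⊥ → ⊥ (no change)
  #3 pop 2: in=0 → 2 (was ⊥); enqueue [1]
  #4 pop 1: in=2 → 5 (was ⊥); enqueue [0]
  #5 pop 0: in=5 → ⊤ (was 0); enqueue [2]
  #6 pop 2: in=⊤ → ⊤ (was 2); enqueue [1]
  #7 pop 1: in=⊤ → ⊤ (was 5); enqueue [0]
  #8 pop 0: in=⊤ → ⊤ (no change)

Fixpoint:
  val[0] = ⊤
  val[1] = ⊤
  val[2] = ⊤

⊤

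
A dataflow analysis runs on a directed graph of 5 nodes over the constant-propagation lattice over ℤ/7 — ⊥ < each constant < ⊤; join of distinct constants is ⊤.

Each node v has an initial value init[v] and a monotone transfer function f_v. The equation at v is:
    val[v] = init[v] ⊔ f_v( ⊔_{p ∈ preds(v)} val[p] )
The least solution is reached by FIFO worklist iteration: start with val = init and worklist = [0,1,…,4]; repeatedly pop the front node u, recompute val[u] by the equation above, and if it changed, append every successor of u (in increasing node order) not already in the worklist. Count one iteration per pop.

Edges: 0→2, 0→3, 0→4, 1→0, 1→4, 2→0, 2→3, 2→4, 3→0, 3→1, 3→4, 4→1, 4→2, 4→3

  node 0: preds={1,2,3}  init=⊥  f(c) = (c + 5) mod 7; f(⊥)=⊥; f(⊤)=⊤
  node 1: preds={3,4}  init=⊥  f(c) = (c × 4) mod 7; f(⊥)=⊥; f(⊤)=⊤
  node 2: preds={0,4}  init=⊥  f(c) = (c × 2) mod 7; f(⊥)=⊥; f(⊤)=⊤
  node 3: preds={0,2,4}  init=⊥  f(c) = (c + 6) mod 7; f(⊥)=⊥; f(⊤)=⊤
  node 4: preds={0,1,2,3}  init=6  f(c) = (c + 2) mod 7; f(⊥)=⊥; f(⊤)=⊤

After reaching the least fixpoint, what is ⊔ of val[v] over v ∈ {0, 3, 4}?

Iteration log — 11 steps:
  step 1. node 0  ⊔preds=⊥  new=⊥  stable
  step 2. node 1  ⊔preds=6  new=3  old=⊥  +wl: 0
  step 3. node 2  ⊔preds=6  new=5  old=⊥  +wl: 
  step 4. node 3  ⊔preds=⊤  new=⊤  old=⊥  +wl: 1
  step 5. node 4  ⊔preds=⊤  new=⊤  old=6  +wl: 2,3
  step 6. node 0  ⊔preds=⊤  new=⊤  old=⊥  +wl: 4
  step 7. node 1  ⊔preds=⊤  new=⊤  old=3  +wl: 0
  step 8. node 2  ⊔preds=⊤  new=⊤  old=5  +wl: 
  step 9. node 3  ⊔preds=⊤  new=⊤  stable
  step 10. node 4  ⊔preds=⊤  new=⊤  stable
  step 11. node 0  ⊔preds=⊤  new=⊤  stable

Least fixpoint reached:
  node 0: ⊤
  node 1: ⊤
  node 2: ⊤
  node 3: ⊤
  node 4: ⊤

⊤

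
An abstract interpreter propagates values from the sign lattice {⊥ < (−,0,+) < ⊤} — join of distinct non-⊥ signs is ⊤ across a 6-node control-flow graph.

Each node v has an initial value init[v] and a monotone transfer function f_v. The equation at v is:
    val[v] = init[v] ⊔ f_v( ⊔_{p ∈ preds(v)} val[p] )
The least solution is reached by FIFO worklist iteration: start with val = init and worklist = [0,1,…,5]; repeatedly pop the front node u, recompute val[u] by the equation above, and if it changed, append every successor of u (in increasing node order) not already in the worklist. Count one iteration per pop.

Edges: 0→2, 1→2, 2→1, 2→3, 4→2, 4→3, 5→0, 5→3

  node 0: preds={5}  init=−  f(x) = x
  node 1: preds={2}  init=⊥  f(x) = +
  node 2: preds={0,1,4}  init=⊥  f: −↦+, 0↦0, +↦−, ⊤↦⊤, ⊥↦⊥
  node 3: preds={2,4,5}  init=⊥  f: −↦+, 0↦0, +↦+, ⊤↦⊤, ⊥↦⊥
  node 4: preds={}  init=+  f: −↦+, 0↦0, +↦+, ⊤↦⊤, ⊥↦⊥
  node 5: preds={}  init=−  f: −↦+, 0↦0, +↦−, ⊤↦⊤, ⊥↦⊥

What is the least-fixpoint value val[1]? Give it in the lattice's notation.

+

Iteration log — 7 steps:
  step 1. node 0  ⊔preds=−  new=−  stable
  step 2. node 1  ⊔preds=⊥  new=+  old=⊥  +wl: 
  step 3. node 2  ⊔preds=⊤  new=⊤  old=⊥  +wl: 1
  step 4. node 3  ⊔preds=⊤  new=⊤  old=⊥  +wl: 
  step 5. node 4  ⊔preds=⊥  new=+  stable
  step 6. node 5  ⊔preds=⊥  new=−  stable
  step 7. node 1  ⊔preds=⊤  new=+  stable

Least fixpoint reached:
  node 0: −
  node 1: +
  node 2: ⊤
  node 3: ⊤
  node 4: +
  node 5: −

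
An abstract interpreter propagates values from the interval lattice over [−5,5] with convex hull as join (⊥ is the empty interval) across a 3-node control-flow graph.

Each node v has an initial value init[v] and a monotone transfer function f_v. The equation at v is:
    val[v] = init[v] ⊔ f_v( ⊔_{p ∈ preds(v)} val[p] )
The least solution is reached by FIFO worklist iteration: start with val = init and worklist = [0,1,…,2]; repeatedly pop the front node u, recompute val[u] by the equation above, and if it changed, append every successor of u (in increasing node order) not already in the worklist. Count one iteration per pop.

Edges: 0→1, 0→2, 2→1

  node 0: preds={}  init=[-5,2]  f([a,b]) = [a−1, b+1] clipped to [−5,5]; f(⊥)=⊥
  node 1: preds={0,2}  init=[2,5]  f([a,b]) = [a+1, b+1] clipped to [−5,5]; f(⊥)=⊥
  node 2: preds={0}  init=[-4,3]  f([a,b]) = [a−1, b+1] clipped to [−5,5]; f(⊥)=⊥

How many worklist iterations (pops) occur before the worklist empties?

4

Trace (4 dequeues):
  [1] u=0 | in ⊥ | out [-5,2] | ==
  [2] u=1 | in [-5,3] | out [-4,5] | prev [2,5] | push {}
  [3] u=2 | in [-5,2] | out [-5,3] | prev [-4,3] | push {1}
  [4] u=1 | in [-5,3] | out [-4,5] | ==

Converged values:
  [0] [-5,2]
  [1] [-4,5]
  [2] [-5,3]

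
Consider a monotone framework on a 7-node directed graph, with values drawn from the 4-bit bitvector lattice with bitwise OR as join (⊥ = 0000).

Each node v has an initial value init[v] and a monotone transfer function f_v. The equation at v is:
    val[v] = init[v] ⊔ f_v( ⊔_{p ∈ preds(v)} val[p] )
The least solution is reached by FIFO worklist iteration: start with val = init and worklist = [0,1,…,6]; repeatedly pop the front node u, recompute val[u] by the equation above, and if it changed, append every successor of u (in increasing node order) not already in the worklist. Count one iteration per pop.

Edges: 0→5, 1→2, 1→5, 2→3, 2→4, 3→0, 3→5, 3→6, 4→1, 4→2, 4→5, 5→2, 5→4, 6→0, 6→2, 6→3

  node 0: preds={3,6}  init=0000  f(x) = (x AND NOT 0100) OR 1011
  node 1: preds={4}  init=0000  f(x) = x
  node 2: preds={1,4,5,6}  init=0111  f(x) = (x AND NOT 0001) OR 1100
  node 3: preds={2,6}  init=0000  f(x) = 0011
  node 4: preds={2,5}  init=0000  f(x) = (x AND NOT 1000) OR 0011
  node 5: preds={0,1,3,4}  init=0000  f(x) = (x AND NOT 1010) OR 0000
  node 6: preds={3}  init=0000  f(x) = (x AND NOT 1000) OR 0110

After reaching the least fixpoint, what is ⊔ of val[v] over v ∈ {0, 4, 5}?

Iteration log — 13 steps:
  step 1. node 0  ⊔preds=0000  new=1011  old=0000  +wl: 
  step 2. node 1  ⊔preds=0000  new=0000  stable
  step 3. node 2  ⊔preds=0000  new=1111  old=0111  +wl: 
  step 4. node 3  ⊔preds=1111  new=0011  old=0000  +wl: 0
  step 5. node 4  ⊔preds=1111  new=0111  old=0000  +wl: 1,2
  step 6. node 5  ⊔preds=1111  new=0101  old=0000  +wl: 4
  step 7. node 6  ⊔preds=0011  new=0111  old=0000  +wl: 3
  step 8. node 0  ⊔preds=0111  new=1011  stable
  step 9. node 1  ⊔preds=0111  new=0111  old=0000  +wl: 5
  step 10. node 2  ⊔preds=0111  new=1111  stable
  step 11. node 4  ⊔preds=1111  new=0111  stable
  step 12. node 3  ⊔preds=1111  new=0011  stable
  step 13. node 5  ⊔preds=1111  new=0101  stable

Least fixpoint reached:
  node 0: 1011
  node 1: 0111
  node 2: 1111
  node 3: 0011
  node 4: 0111
  node 5: 0101
  node 6: 0111

1111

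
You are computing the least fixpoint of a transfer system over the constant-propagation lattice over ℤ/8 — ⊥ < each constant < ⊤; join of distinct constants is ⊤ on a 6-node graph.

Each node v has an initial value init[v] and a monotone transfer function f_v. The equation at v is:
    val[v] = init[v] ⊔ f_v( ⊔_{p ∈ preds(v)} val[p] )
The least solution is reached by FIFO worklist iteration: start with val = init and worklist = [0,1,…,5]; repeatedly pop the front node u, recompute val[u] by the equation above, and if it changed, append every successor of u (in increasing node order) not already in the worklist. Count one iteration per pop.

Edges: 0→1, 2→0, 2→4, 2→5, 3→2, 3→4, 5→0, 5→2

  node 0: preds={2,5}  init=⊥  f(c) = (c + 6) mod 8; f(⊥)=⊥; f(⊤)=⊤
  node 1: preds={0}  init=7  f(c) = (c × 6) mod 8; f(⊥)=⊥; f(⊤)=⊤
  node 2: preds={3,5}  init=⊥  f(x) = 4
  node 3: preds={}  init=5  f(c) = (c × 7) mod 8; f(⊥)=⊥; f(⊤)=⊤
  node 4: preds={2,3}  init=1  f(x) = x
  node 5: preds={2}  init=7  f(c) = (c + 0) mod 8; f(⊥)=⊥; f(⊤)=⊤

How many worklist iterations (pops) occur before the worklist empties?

Worklist (9 pops):
  #1 pop 0: in=7 → 5 (was ⊥); enqueue []
  #2 pop 1: in=5 → ⊤ (was 7); enqueue []
  #3 pop 2: in=⊤ → 4 (was ⊥); enqueue [0]
  #4 pop 3: in=⊥ → 5 (no change)
  #5 pop 4: in=⊤ → ⊤ (was 1); enqueue []
  #6 pop 5: in=4 → ⊤ (was 7); enqueue [2]
  #7 pop 0: in=⊤ → ⊤ (was 5); enqueue [1]
  #8 pop 2: in=⊤ → 4 (no change)
  #9 pop 1: in=⊤ → ⊤ (no change)

Fixpoint:
  val[0] = ⊤
  val[1] = ⊤
  val[2] = 4
  val[3] = 5
  val[4] = ⊤
  val[5] = ⊤

9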